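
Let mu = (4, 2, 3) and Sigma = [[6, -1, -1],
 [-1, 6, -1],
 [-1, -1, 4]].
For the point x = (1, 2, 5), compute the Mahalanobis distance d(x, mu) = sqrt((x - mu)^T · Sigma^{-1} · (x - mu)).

Step 1 — centre the observation: (x - mu) = (-3, 0, 2).

Step 2 — invert Sigma (cofactor / det for 3×3, or solve directly):
  Sigma^{-1} = [[0.1825, 0.0397, 0.0556],
 [0.0397, 0.1825, 0.0556],
 [0.0556, 0.0556, 0.2778]].

Step 3 — form the quadratic (x - mu)^T · Sigma^{-1} · (x - mu):
  Sigma^{-1} · (x - mu) = (-0.4365, -0.0079, 0.3889).
  (x - mu)^T · [Sigma^{-1} · (x - mu)] = (-3)·(-0.4365) + (0)·(-0.0079) + (2)·(0.3889) = 2.0873.

Step 4 — take square root: d = √(2.0873) ≈ 1.4447.

d(x, mu) = √(2.0873) ≈ 1.4447


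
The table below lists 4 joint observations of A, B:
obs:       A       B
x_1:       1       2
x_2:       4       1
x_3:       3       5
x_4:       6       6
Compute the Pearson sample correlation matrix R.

Step 1 — column means:
  mean(A) = (1 + 4 + 3 + 6) / 4 = 14/4 = 3.5
  mean(B) = (2 + 1 + 5 + 6) / 4 = 14/4 = 3.5

Step 2 — sample variances and covariances s[i,j] = (1/(n-1)) · Σ_k (x_{k,i} - mean_i) · (x_{k,j} - mean_j), with n-1 = 3:
  s[A,A] = ((-2.5)·(-2.5) + (0.5)·(0.5) + (-0.5)·(-0.5) + (2.5)·(2.5)) / 3 = 13/3 = 4.3333
  s[A,B] = ((-2.5)·(-1.5) + (0.5)·(-2.5) + (-0.5)·(1.5) + (2.5)·(2.5)) / 3 = 8/3 = 2.6667
  s[B,B] = ((-1.5)·(-1.5) + (-2.5)·(-2.5) + (1.5)·(1.5) + (2.5)·(2.5)) / 3 = 17/3 = 5.6667
  Sample standard deviations s_i = √(s[i,i]):
  s(A) = √(4.3333) = 2.0817
  s(B) = √(5.6667) = 2.3805

Step 3 — r_{ij} = s_{ij} / (s_i · s_j):
  r[A,A] = 1 (diagonal).
  r[A,B] = 2.6667 / (2.0817 · 2.3805) = 2.6667 / 4.9554 = 0.5381
  r[B,B] = 1 (diagonal).

R is symmetric with unit diagonal. Assembling:

R = [[1, 0.5381],
 [0.5381, 1]]


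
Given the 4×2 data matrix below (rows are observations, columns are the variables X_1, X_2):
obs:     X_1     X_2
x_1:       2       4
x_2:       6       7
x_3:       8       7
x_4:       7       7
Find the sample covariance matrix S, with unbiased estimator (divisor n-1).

Step 1 — column means:
  mean(X_1) = (2 + 6 + 8 + 7) / 4 = 23/4 = 5.75
  mean(X_2) = (4 + 7 + 7 + 7) / 4 = 25/4 = 6.25

Step 2 — sample covariance S[i,j] = (1/(n-1)) · Σ_k (x_{k,i} - mean_i) · (x_{k,j} - mean_j), with n-1 = 3.
  S[X_1,X_1] = ((-3.75)·(-3.75) + (0.25)·(0.25) + (2.25)·(2.25) + (1.25)·(1.25)) / 3 = 20.75/3 = 6.9167
  S[X_1,X_2] = ((-3.75)·(-2.25) + (0.25)·(0.75) + (2.25)·(0.75) + (1.25)·(0.75)) / 3 = 11.25/3 = 3.75
  S[X_2,X_2] = ((-2.25)·(-2.25) + (0.75)·(0.75) + (0.75)·(0.75) + (0.75)·(0.75)) / 3 = 6.75/3 = 2.25

S is symmetric (S[j,i] = S[i,j]). Assembling:

S = [[6.9167, 3.75],
 [3.75, 2.25]]


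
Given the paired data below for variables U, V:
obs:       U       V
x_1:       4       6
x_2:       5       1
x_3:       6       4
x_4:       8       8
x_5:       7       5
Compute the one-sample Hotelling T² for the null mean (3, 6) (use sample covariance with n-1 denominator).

Step 1 — sample mean vector:
  mean(U) = (4 + 5 + 6 + 8 + 7) / 5 = 30/5 = 6
  mean(V) = (6 + 1 + 4 + 8 + 5) / 5 = 24/5 = 4.8
  x̄ = (6, 4.8),  deviation x̄ - mu_0 = (6, 4.8) - (3, 6) = (3, -1.2).

Step 2 — sample covariance matrix, S[i,j] = (1/(n-1)) · Σ_k (x_{k,i} - mean_i) · (x_{k,j} - mean_j), divisor n-1 = 4:
  S[U,U] = ((-2)·(-2) + (-1)·(-1) + (0)·(0) + (2)·(2) + (1)·(1)) / 4 = 10/4 = 2.5
  S[U,V] = ((-2)·(1.2) + (-1)·(-3.8) + (0)·(-0.8) + (2)·(3.2) + (1)·(0.2)) / 4 = 8/4 = 2
  S[V,V] = ((1.2)·(1.2) + (-3.8)·(-3.8) + (-0.8)·(-0.8) + (3.2)·(3.2) + (0.2)·(0.2)) / 4 = 26.8/4 = 6.7
  S = [[2.5, 2],
 [2, 6.7]].

Step 3 — invert S. det(S) = 2.5·6.7 - (2)² = 12.75.
  S^{-1} = (1/det) · [[d, -b], [-b, a]] = [[0.5255, -0.1569],
 [-0.1569, 0.1961]].

Step 4 — quadratic form (x̄ - mu_0)^T · S^{-1} · (x̄ - mu_0):
  S^{-1} · (x̄ - mu_0) = (1.7647, -0.7059),
  (x̄ - mu_0)^T · [...] = (3)·(1.7647) + (-1.2)·(-0.7059) = 6.1412.

Step 5 — scale by n: T² = 5 · 6.1412 = 30.7059.

T² ≈ 30.7059


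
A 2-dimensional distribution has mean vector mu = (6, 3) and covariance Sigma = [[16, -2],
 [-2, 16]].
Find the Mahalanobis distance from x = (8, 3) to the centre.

Step 1 — centre the observation: (x - mu) = (2, 0).

Step 2 — invert Sigma. det(Sigma) = 16·16 - (-2)² = 252.
  Sigma^{-1} = (1/det) · [[d, -b], [-b, a]] = [[0.0635, 0.0079],
 [0.0079, 0.0635]].

Step 3 — form the quadratic (x - mu)^T · Sigma^{-1} · (x - mu):
  Sigma^{-1} · (x - mu) = (0.127, 0.0159).
  (x - mu)^T · [Sigma^{-1} · (x - mu)] = (2)·(0.127) + (0)·(0.0159) = 0.254.

Step 4 — take square root: d = √(0.254) ≈ 0.504.

d(x, mu) = √(0.254) ≈ 0.504


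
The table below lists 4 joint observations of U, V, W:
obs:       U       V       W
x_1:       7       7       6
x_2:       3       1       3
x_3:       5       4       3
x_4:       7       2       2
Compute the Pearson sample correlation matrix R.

Step 1 — column means:
  mean(U) = (7 + 3 + 5 + 7) / 4 = 22/4 = 5.5
  mean(V) = (7 + 1 + 4 + 2) / 4 = 14/4 = 3.5
  mean(W) = (6 + 3 + 3 + 2) / 4 = 14/4 = 3.5

Step 2 — sample variances and covariances s[i,j] = (1/(n-1)) · Σ_k (x_{k,i} - mean_i) · (x_{k,j} - mean_j), with n-1 = 3:
  s[U,U] = ((1.5)·(1.5) + (-2.5)·(-2.5) + (-0.5)·(-0.5) + (1.5)·(1.5)) / 3 = 11/3 = 3.6667
  s[U,V] = ((1.5)·(3.5) + (-2.5)·(-2.5) + (-0.5)·(0.5) + (1.5)·(-1.5)) / 3 = 9/3 = 3
  s[U,W] = ((1.5)·(2.5) + (-2.5)·(-0.5) + (-0.5)·(-0.5) + (1.5)·(-1.5)) / 3 = 3/3 = 1
  s[V,V] = ((3.5)·(3.5) + (-2.5)·(-2.5) + (0.5)·(0.5) + (-1.5)·(-1.5)) / 3 = 21/3 = 7
  s[V,W] = ((3.5)·(2.5) + (-2.5)·(-0.5) + (0.5)·(-0.5) + (-1.5)·(-1.5)) / 3 = 12/3 = 4
  s[W,W] = ((2.5)·(2.5) + (-0.5)·(-0.5) + (-0.5)·(-0.5) + (-1.5)·(-1.5)) / 3 = 9/3 = 3
  Sample standard deviations s_i = √(s[i,i]):
  s(U) = √(3.6667) = 1.9149
  s(V) = √(7) = 2.6458
  s(W) = √(3) = 1.7321

Step 3 — r_{ij} = s_{ij} / (s_i · s_j):
  r[U,U] = 1 (diagonal).
  r[U,V] = 3 / (1.9149 · 2.6458) = 3 / 5.0662 = 0.5922
  r[U,W] = 1 / (1.9149 · 1.7321) = 1 / 3.3166 = 0.3015
  r[V,V] = 1 (diagonal).
  r[V,W] = 4 / (2.6458 · 1.7321) = 4 / 4.5826 = 0.8729
  r[W,W] = 1 (diagonal).

R is symmetric with unit diagonal. Assembling:

R = [[1, 0.5922, 0.3015],
 [0.5922, 1, 0.8729],
 [0.3015, 0.8729, 1]]


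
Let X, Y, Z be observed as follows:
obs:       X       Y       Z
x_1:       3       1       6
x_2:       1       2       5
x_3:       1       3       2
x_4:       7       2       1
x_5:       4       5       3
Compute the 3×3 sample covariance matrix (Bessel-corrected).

Step 1 — column means:
  mean(X) = (3 + 1 + 1 + 7 + 4) / 5 = 16/5 = 3.2
  mean(Y) = (1 + 2 + 3 + 2 + 5) / 5 = 13/5 = 2.6
  mean(Z) = (6 + 5 + 2 + 1 + 3) / 5 = 17/5 = 3.4

Step 2 — sample covariance S[i,j] = (1/(n-1)) · Σ_k (x_{k,i} - mean_i) · (x_{k,j} - mean_j), with n-1 = 4.
  S[X,X] = ((-0.2)·(-0.2) + (-2.2)·(-2.2) + (-2.2)·(-2.2) + (3.8)·(3.8) + (0.8)·(0.8)) / 4 = 24.8/4 = 6.2
  S[X,Y] = ((-0.2)·(-1.6) + (-2.2)·(-0.6) + (-2.2)·(0.4) + (3.8)·(-0.6) + (0.8)·(2.4)) / 4 = 0.4/4 = 0.1
  S[X,Z] = ((-0.2)·(2.6) + (-2.2)·(1.6) + (-2.2)·(-1.4) + (3.8)·(-2.4) + (0.8)·(-0.4)) / 4 = -10.4/4 = -2.6
  S[Y,Y] = ((-1.6)·(-1.6) + (-0.6)·(-0.6) + (0.4)·(0.4) + (-0.6)·(-0.6) + (2.4)·(2.4)) / 4 = 9.2/4 = 2.3
  S[Y,Z] = ((-1.6)·(2.6) + (-0.6)·(1.6) + (0.4)·(-1.4) + (-0.6)·(-2.4) + (2.4)·(-0.4)) / 4 = -5.2/4 = -1.3
  S[Z,Z] = ((2.6)·(2.6) + (1.6)·(1.6) + (-1.4)·(-1.4) + (-2.4)·(-2.4) + (-0.4)·(-0.4)) / 4 = 17.2/4 = 4.3

S is symmetric (S[j,i] = S[i,j]). Assembling:

S = [[6.2, 0.1, -2.6],
 [0.1, 2.3, -1.3],
 [-2.6, -1.3, 4.3]]


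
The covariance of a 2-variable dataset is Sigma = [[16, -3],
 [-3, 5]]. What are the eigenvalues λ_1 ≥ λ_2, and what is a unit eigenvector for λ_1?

Step 1 — characteristic polynomial of 2×2 Sigma:
  det(Sigma - λI) = λ² - trace · λ + det = 0.
  trace = 16 + 5 = 21, det = 16·5 - (-3)² = 71.
Step 2 — discriminant:
  Δ = trace² - 4·det = 441 - 284 = 157.
Step 3 — eigenvalues:
  λ = (trace ± √Δ)/2 = (21 ± 12.53)/2,
  λ_1 = 16.765,  λ_2 = 4.235.

Step 4 — unit eigenvector for λ_1: solve (Sigma - λ_1 I)v = 0. First row:
  (16 - 16.765)·v_x + (-3)·v_y = 0, i.e. (-0.765)·v_x + (-3)·v_y = 0,
  so v ∝ (b, λ_1 - a) = (-3, 0.765); multiply by -1 so the first entry is positive: u = (3, -0.765).
  ||u|| = √((3)² + (-0.765)²) = √(9.5852) ≈ 3.096,
  v_1 = u/||u|| ≈ (0.969, -0.2471) (||v_1|| = 1).

λ_1 = 16.765,  λ_2 = 4.235;  v_1 ≈ (0.969, -0.2471)


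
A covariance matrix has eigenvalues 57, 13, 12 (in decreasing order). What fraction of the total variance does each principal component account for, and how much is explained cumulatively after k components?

Step 1 — total variance = trace(Sigma) = Σ λ_i = 57 + 13 + 12 = 82.

Step 2 — fraction explained by component i = λ_i / Σ λ:
  PC1: 57/82 = 0.6951
  PC2: 13/82 = 0.1585
  PC3: 12/82 = 0.1463

Step 3 — cumulative fraction after k components = (λ_1 + ... + λ_k) / Σ λ:
  k = 1: 57/82 = 0.6951
  k = 2: (57 + 13)/82 = 70/82 = 0.8537
  k = 3: (57 + 13 + 12)/82 = 82/82 = 1

Summary (fraction, with percent):

explained: PC1 0.6951 (69.51%), PC2 0.1585 (15.85%), PC3 0.1463 (14.63%);  cumulative: 0.6951, 0.8537, 1


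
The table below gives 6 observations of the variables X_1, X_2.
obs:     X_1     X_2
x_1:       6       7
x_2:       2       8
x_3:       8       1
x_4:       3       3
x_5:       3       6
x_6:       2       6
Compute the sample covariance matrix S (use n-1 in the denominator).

Step 1 — column means:
  mean(X_1) = (6 + 2 + 8 + 3 + 3 + 2) / 6 = 24/6 = 4
  mean(X_2) = (7 + 8 + 1 + 3 + 6 + 6) / 6 = 31/6 = 5.1667

Step 2 — sample covariance S[i,j] = (1/(n-1)) · Σ_k (x_{k,i} - mean_i) · (x_{k,j} - mean_j), with n-1 = 5.
  S[X_1,X_1] = ((2)·(2) + (-2)·(-2) + (4)·(4) + (-1)·(-1) + (-1)·(-1) + (-2)·(-2)) / 5 = 30/5 = 6
  S[X_1,X_2] = ((2)·(1.8333) + (-2)·(2.8333) + (4)·(-4.1667) + (-1)·(-2.1667) + (-1)·(0.8333) + (-2)·(0.8333)) / 5 = -19/5 = -3.8
  S[X_2,X_2] = ((1.8333)·(1.8333) + (2.8333)·(2.8333) + (-4.1667)·(-4.1667) + (-2.1667)·(-2.1667) + (0.8333)·(0.8333) + (0.8333)·(0.8333)) / 5 = 34.8333/5 = 6.9667

S is symmetric (S[j,i] = S[i,j]). Assembling:

S = [[6, -3.8],
 [-3.8, 6.9667]]


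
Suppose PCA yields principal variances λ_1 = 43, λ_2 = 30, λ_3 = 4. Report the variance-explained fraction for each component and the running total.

Step 1 — total variance = trace(Sigma) = Σ λ_i = 43 + 30 + 4 = 77.

Step 2 — fraction explained by component i = λ_i / Σ λ:
  PC1: 43/77 = 0.5584
  PC2: 30/77 = 0.3896
  PC3: 4/77 = 0.0519

Step 3 — cumulative fraction after k components = (λ_1 + ... + λ_k) / Σ λ:
  k = 1: 43/77 = 0.5584
  k = 2: (43 + 30)/77 = 73/77 = 0.9481
  k = 3: (43 + 30 + 4)/77 = 77/77 = 1

Summary (fraction, with percent):

explained: PC1 0.5584 (55.84%), PC2 0.3896 (38.96%), PC3 0.0519 (5.19%);  cumulative: 0.5584, 0.9481, 1


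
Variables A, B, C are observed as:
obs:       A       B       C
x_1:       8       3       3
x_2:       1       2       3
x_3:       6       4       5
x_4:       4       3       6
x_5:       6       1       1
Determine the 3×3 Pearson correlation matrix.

Step 1 — column means:
  mean(A) = (8 + 1 + 6 + 4 + 6) / 5 = 25/5 = 5
  mean(B) = (3 + 2 + 4 + 3 + 1) / 5 = 13/5 = 2.6
  mean(C) = (3 + 3 + 5 + 6 + 1) / 5 = 18/5 = 3.6

Step 2 — sample variances and covariances s[i,j] = (1/(n-1)) · Σ_k (x_{k,i} - mean_i) · (x_{k,j} - mean_j), with n-1 = 4:
  s[A,A] = ((3)·(3) + (-4)·(-4) + (1)·(1) + (-1)·(-1) + (1)·(1)) / 4 = 28/4 = 7
  s[A,B] = ((3)·(0.4) + (-4)·(-0.6) + (1)·(1.4) + (-1)·(0.4) + (1)·(-1.6)) / 4 = 3/4 = 0.75
  s[A,C] = ((3)·(-0.6) + (-4)·(-0.6) + (1)·(1.4) + (-1)·(2.4) + (1)·(-2.6)) / 4 = -3/4 = -0.75
  s[B,B] = ((0.4)·(0.4) + (-0.6)·(-0.6) + (1.4)·(1.4) + (0.4)·(0.4) + (-1.6)·(-1.6)) / 4 = 5.2/4 = 1.3
  s[B,C] = ((0.4)·(-0.6) + (-0.6)·(-0.6) + (1.4)·(1.4) + (0.4)·(2.4) + (-1.6)·(-2.6)) / 4 = 7.2/4 = 1.8
  s[C,C] = ((-0.6)·(-0.6) + (-0.6)·(-0.6) + (1.4)·(1.4) + (2.4)·(2.4) + (-2.6)·(-2.6)) / 4 = 15.2/4 = 3.8
  Sample standard deviations s_i = √(s[i,i]):
  s(A) = √(7) = 2.6458
  s(B) = √(1.3) = 1.1402
  s(C) = √(3.8) = 1.9494

Step 3 — r_{ij} = s_{ij} / (s_i · s_j):
  r[A,A] = 1 (diagonal).
  r[A,B] = 0.75 / (2.6458 · 1.1402) = 0.75 / 3.0166 = 0.2486
  r[A,C] = -0.75 / (2.6458 · 1.9494) = -0.75 / 5.1575 = -0.1454
  r[B,B] = 1 (diagonal).
  r[B,C] = 1.8 / (1.1402 · 1.9494) = 1.8 / 2.2226 = 0.8099
  r[C,C] = 1 (diagonal).

R is symmetric with unit diagonal. Assembling:

R = [[1, 0.2486, -0.1454],
 [0.2486, 1, 0.8099],
 [-0.1454, 0.8099, 1]]


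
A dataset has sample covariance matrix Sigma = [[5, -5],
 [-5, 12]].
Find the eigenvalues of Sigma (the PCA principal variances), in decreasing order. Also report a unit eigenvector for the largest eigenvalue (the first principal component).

Step 1 — characteristic polynomial of 2×2 Sigma:
  det(Sigma - λI) = λ² - trace · λ + det = 0.
  trace = 5 + 12 = 17, det = 5·12 - (-5)² = 35.
Step 2 — discriminant:
  Δ = trace² - 4·det = 289 - 140 = 149.
Step 3 — eigenvalues:
  λ = (trace ± √Δ)/2 = (17 ± 12.2066)/2,
  λ_1 = 14.6033,  λ_2 = 2.3967.

Step 4 — unit eigenvector for λ_1: solve (Sigma - λ_1 I)v = 0. First row:
  (5 - 14.6033)·v_x + (-5)·v_y = 0, i.e. (-9.6033)·v_x + (-5)·v_y = 0,
  so v ∝ (b, λ_1 - a) = (-5, 9.6033); multiply by -1 so the first entry is positive: u = (5, -9.6033).
  ||u|| = √((5)² + (-9.6033)²) = √(117.2229) ≈ 10.827,
  v_1 = u/||u|| ≈ (0.4618, -0.887) (||v_1|| = 1).

λ_1 = 14.6033,  λ_2 = 2.3967;  v_1 ≈ (0.4618, -0.887)


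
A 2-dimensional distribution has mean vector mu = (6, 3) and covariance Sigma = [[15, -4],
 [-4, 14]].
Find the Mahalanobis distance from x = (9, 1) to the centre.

Step 1 — centre the observation: (x - mu) = (3, -2).

Step 2 — invert Sigma. det(Sigma) = 15·14 - (-4)² = 194.
  Sigma^{-1} = (1/det) · [[d, -b], [-b, a]] = [[0.0722, 0.0206],
 [0.0206, 0.0773]].

Step 3 — form the quadratic (x - mu)^T · Sigma^{-1} · (x - mu):
  Sigma^{-1} · (x - mu) = (0.1753, -0.0928).
  (x - mu)^T · [Sigma^{-1} · (x - mu)] = (3)·(0.1753) + (-2)·(-0.0928) = 0.7113.

Step 4 — take square root: d = √(0.7113) ≈ 0.8434.

d(x, mu) = √(0.7113) ≈ 0.8434


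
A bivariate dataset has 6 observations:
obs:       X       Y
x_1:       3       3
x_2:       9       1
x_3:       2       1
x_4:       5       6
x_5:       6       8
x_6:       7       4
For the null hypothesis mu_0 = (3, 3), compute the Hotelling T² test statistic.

Step 1 — sample mean vector:
  mean(X) = (3 + 9 + 2 + 5 + 6 + 7) / 6 = 32/6 = 5.3333
  mean(Y) = (3 + 1 + 1 + 6 + 8 + 4) / 6 = 23/6 = 3.8333
  x̄ = (5.3333, 3.8333),  deviation x̄ - mu_0 = (5.3333, 3.8333) - (3, 3) = (2.3333, 0.8333).

Step 2 — sample covariance matrix, S[i,j] = (1/(n-1)) · Σ_k (x_{k,i} - mean_i) · (x_{k,j} - mean_j), divisor n-1 = 5:
  S[X,X] = ((-2.3333)·(-2.3333) + (3.6667)·(3.6667) + (-3.3333)·(-3.3333) + (-0.3333)·(-0.3333) + (0.6667)·(0.6667) + (1.6667)·(1.6667)) / 5 = 33.3333/5 = 6.6667
  S[X,Y] = ((-2.3333)·(-0.8333) + (3.6667)·(-2.8333) + (-3.3333)·(-2.8333) + (-0.3333)·(2.1667) + (0.6667)·(4.1667) + (1.6667)·(0.1667)) / 5 = 3.3333/5 = 0.6667
  S[Y,Y] = ((-0.8333)·(-0.8333) + (-2.8333)·(-2.8333) + (-2.8333)·(-2.8333) + (2.1667)·(2.1667) + (4.1667)·(4.1667) + (0.1667)·(0.1667)) / 5 = 38.8333/5 = 7.7667
  S = [[6.6667, 0.6667],
 [0.6667, 7.7667]].

Step 3 — invert S. det(S) = 6.6667·7.7667 - (0.6667)² = 51.3333.
  S^{-1} = (1/det) · [[d, -b], [-b, a]] = [[0.1513, -0.013],
 [-0.013, 0.1299]].

Step 4 — quadratic form (x̄ - mu_0)^T · S^{-1} · (x̄ - mu_0):
  S^{-1} · (x̄ - mu_0) = (0.3422, 0.0779),
  (x̄ - mu_0)^T · [...] = (2.3333)·(0.3422) + (0.8333)·(0.0779) = 0.8634.

Step 5 — scale by n: T² = 6 · 0.8634 = 5.1805.

T² ≈ 5.1805


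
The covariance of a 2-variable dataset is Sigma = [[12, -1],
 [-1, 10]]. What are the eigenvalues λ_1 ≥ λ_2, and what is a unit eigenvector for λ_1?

Step 1 — characteristic polynomial of 2×2 Sigma:
  det(Sigma - λI) = λ² - trace · λ + det = 0.
  trace = 12 + 10 = 22, det = 12·10 - (-1)² = 119.
Step 2 — discriminant:
  Δ = trace² - 4·det = 484 - 476 = 8.
Step 3 — eigenvalues:
  λ = (trace ± √Δ)/2 = (22 ± 2.8284)/2,
  λ_1 = 12.4142,  λ_2 = 9.5858.

Step 4 — unit eigenvector for λ_1: solve (Sigma - λ_1 I)v = 0. First row:
  (12 - 12.4142)·v_x + (-1)·v_y = 0, i.e. (-0.4142)·v_x + (-1)·v_y = 0,
  so v ∝ (b, λ_1 - a) = (-1, 0.4142); multiply by -1 so the first entry is positive: u = (1, -0.4142).
  ||u|| = √((1)² + (-0.4142)²) = √(1.1716) ≈ 1.0824,
  v_1 = u/||u|| ≈ (0.9239, -0.3827) (||v_1|| = 1).

λ_1 = 12.4142,  λ_2 = 9.5858;  v_1 ≈ (0.9239, -0.3827)


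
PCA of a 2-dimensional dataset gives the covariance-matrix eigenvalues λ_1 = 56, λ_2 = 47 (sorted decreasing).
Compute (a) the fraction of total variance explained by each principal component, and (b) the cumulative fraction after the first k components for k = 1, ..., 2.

Step 1 — total variance = trace(Sigma) = Σ λ_i = 56 + 47 = 103.

Step 2 — fraction explained by component i = λ_i / Σ λ:
  PC1: 56/103 = 0.5437
  PC2: 47/103 = 0.4563

Step 3 — cumulative fraction after k components = (λ_1 + ... + λ_k) / Σ λ:
  k = 1: 56/103 = 0.5437
  k = 2: (56 + 47)/103 = 103/103 = 1

Summary (fraction, with percent):

explained: PC1 0.5437 (54.37%), PC2 0.4563 (45.63%);  cumulative: 0.5437, 1


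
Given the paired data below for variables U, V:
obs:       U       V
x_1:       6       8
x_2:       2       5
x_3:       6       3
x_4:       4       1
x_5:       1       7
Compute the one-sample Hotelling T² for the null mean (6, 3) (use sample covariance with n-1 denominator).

Step 1 — sample mean vector:
  mean(U) = (6 + 2 + 6 + 4 + 1) / 5 = 19/5 = 3.8
  mean(V) = (8 + 5 + 3 + 1 + 7) / 5 = 24/5 = 4.8
  x̄ = (3.8, 4.8),  deviation x̄ - mu_0 = (3.8, 4.8) - (6, 3) = (-2.2, 1.8).

Step 2 — sample covariance matrix, S[i,j] = (1/(n-1)) · Σ_k (x_{k,i} - mean_i) · (x_{k,j} - mean_j), divisor n-1 = 4:
  S[U,U] = ((2.2)·(2.2) + (-1.8)·(-1.8) + (2.2)·(2.2) + (0.2)·(0.2) + (-2.8)·(-2.8)) / 4 = 20.8/4 = 5.2
  S[U,V] = ((2.2)·(3.2) + (-1.8)·(0.2) + (2.2)·(-1.8) + (0.2)·(-3.8) + (-2.8)·(2.2)) / 4 = -4.2/4 = -1.05
  S[V,V] = ((3.2)·(3.2) + (0.2)·(0.2) + (-1.8)·(-1.8) + (-3.8)·(-3.8) + (2.2)·(2.2)) / 4 = 32.8/4 = 8.2
  S = [[5.2, -1.05],
 [-1.05, 8.2]].

Step 3 — invert S. det(S) = 5.2·8.2 - (-1.05)² = 41.5375.
  S^{-1} = (1/det) · [[d, -b], [-b, a]] = [[0.1974, 0.0253],
 [0.0253, 0.1252]].

Step 4 — quadratic form (x̄ - mu_0)^T · S^{-1} · (x̄ - mu_0):
  S^{-1} · (x̄ - mu_0) = (-0.3888, 0.1697),
  (x̄ - mu_0)^T · [...] = (-2.2)·(-0.3888) + (1.8)·(0.1697) = 1.1609.

Step 5 — scale by n: T² = 5 · 1.1609 = 5.8044.

T² ≈ 5.8044


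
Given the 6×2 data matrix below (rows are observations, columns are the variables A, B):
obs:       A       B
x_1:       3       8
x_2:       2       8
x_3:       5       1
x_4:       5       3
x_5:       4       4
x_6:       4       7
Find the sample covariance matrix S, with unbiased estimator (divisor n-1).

Step 1 — column means:
  mean(A) = (3 + 2 + 5 + 5 + 4 + 4) / 6 = 23/6 = 3.8333
  mean(B) = (8 + 8 + 1 + 3 + 4 + 7) / 6 = 31/6 = 5.1667

Step 2 — sample covariance S[i,j] = (1/(n-1)) · Σ_k (x_{k,i} - mean_i) · (x_{k,j} - mean_j), with n-1 = 5.
  S[A,A] = ((-0.8333)·(-0.8333) + (-1.8333)·(-1.8333) + (1.1667)·(1.1667) + (1.1667)·(1.1667) + (0.1667)·(0.1667) + (0.1667)·(0.1667)) / 5 = 6.8333/5 = 1.3667
  S[A,B] = ((-0.8333)·(2.8333) + (-1.8333)·(2.8333) + (1.1667)·(-4.1667) + (1.1667)·(-2.1667) + (0.1667)·(-1.1667) + (0.1667)·(1.8333)) / 5 = -14.8333/5 = -2.9667
  S[B,B] = ((2.8333)·(2.8333) + (2.8333)·(2.8333) + (-4.1667)·(-4.1667) + (-2.1667)·(-2.1667) + (-1.1667)·(-1.1667) + (1.8333)·(1.8333)) / 5 = 42.8333/5 = 8.5667

S is symmetric (S[j,i] = S[i,j]). Assembling:

S = [[1.3667, -2.9667],
 [-2.9667, 8.5667]]


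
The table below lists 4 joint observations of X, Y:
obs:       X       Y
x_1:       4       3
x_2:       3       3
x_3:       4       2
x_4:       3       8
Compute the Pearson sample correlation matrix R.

Step 1 — column means:
  mean(X) = (4 + 3 + 4 + 3) / 4 = 14/4 = 3.5
  mean(Y) = (3 + 3 + 2 + 8) / 4 = 16/4 = 4

Step 2 — sample variances and covariances s[i,j] = (1/(n-1)) · Σ_k (x_{k,i} - mean_i) · (x_{k,j} - mean_j), with n-1 = 3:
  s[X,X] = ((0.5)·(0.5) + (-0.5)·(-0.5) + (0.5)·(0.5) + (-0.5)·(-0.5)) / 3 = 1/3 = 0.3333
  s[X,Y] = ((0.5)·(-1) + (-0.5)·(-1) + (0.5)·(-2) + (-0.5)·(4)) / 3 = -3/3 = -1
  s[Y,Y] = ((-1)·(-1) + (-1)·(-1) + (-2)·(-2) + (4)·(4)) / 3 = 22/3 = 7.3333
  Sample standard deviations s_i = √(s[i,i]):
  s(X) = √(0.3333) = 0.5774
  s(Y) = √(7.3333) = 2.708

Step 3 — r_{ij} = s_{ij} / (s_i · s_j):
  r[X,X] = 1 (diagonal).
  r[X,Y] = -1 / (0.5774 · 2.708) = -1 / 1.5635 = -0.6396
  r[Y,Y] = 1 (diagonal).

R is symmetric with unit diagonal. Assembling:

R = [[1, -0.6396],
 [-0.6396, 1]]


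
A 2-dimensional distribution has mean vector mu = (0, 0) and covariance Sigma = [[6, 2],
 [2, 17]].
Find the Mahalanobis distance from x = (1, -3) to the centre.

Step 1 — centre the observation: (x - mu) = (1, -3).

Step 2 — invert Sigma. det(Sigma) = 6·17 - (2)² = 98.
  Sigma^{-1} = (1/det) · [[d, -b], [-b, a]] = [[0.1735, -0.0204],
 [-0.0204, 0.0612]].

Step 3 — form the quadratic (x - mu)^T · Sigma^{-1} · (x - mu):
  Sigma^{-1} · (x - mu) = (0.2347, -0.2041).
  (x - mu)^T · [Sigma^{-1} · (x - mu)] = (1)·(0.2347) + (-3)·(-0.2041) = 0.8469.

Step 4 — take square root: d = √(0.8469) ≈ 0.9203.

d(x, mu) = √(0.8469) ≈ 0.9203


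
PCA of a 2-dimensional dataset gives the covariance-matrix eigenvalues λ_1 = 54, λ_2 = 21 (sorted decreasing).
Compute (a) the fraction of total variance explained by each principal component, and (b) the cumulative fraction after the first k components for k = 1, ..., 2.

Step 1 — total variance = trace(Sigma) = Σ λ_i = 54 + 21 = 75.

Step 2 — fraction explained by component i = λ_i / Σ λ:
  PC1: 54/75 = 0.72
  PC2: 21/75 = 0.28

Step 3 — cumulative fraction after k components = (λ_1 + ... + λ_k) / Σ λ:
  k = 1: 54/75 = 0.72
  k = 2: (54 + 21)/75 = 75/75 = 1

Summary (fraction, with percent):

explained: PC1 0.72 (72%), PC2 0.28 (28%);  cumulative: 0.72, 1


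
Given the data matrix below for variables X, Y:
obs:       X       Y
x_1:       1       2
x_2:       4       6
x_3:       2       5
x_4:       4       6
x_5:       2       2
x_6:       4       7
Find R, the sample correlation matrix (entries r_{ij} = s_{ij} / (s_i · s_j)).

Step 1 — column means:
  mean(X) = (1 + 4 + 2 + 4 + 2 + 4) / 6 = 17/6 = 2.8333
  mean(Y) = (2 + 6 + 5 + 6 + 2 + 7) / 6 = 28/6 = 4.6667

Step 2 — sample variances and covariances s[i,j] = (1/(n-1)) · Σ_k (x_{k,i} - mean_i) · (x_{k,j} - mean_j), with n-1 = 5:
  s[X,X] = ((-1.8333)·(-1.8333) + (1.1667)·(1.1667) + (-0.8333)·(-0.8333) + (1.1667)·(1.1667) + (-0.8333)·(-0.8333) + (1.1667)·(1.1667)) / 5 = 8.8333/5 = 1.7667
  s[X,Y] = ((-1.8333)·(-2.6667) + (1.1667)·(1.3333) + (-0.8333)·(0.3333) + (1.1667)·(1.3333) + (-0.8333)·(-2.6667) + (1.1667)·(2.3333)) / 5 = 12.6667/5 = 2.5333
  s[Y,Y] = ((-2.6667)·(-2.6667) + (1.3333)·(1.3333) + (0.3333)·(0.3333) + (1.3333)·(1.3333) + (-2.6667)·(-2.6667) + (2.3333)·(2.3333)) / 5 = 23.3333/5 = 4.6667
  Sample standard deviations s_i = √(s[i,i]):
  s(X) = √(1.7667) = 1.3292
  s(Y) = √(4.6667) = 2.1602

Step 3 — r_{ij} = s_{ij} / (s_i · s_j):
  r[X,X] = 1 (diagonal).
  r[X,Y] = 2.5333 / (1.3292 · 2.1602) = 2.5333 / 2.8713 = 0.8823
  r[Y,Y] = 1 (diagonal).

R is symmetric with unit diagonal. Assembling:

R = [[1, 0.8823],
 [0.8823, 1]]


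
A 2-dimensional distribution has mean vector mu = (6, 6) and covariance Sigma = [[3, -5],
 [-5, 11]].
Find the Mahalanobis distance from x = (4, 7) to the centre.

Step 1 — centre the observation: (x - mu) = (-2, 1).

Step 2 — invert Sigma. det(Sigma) = 3·11 - (-5)² = 8.
  Sigma^{-1} = (1/det) · [[d, -b], [-b, a]] = [[1.375, 0.625],
 [0.625, 0.375]].

Step 3 — form the quadratic (x - mu)^T · Sigma^{-1} · (x - mu):
  Sigma^{-1} · (x - mu) = (-2.125, -0.875).
  (x - mu)^T · [Sigma^{-1} · (x - mu)] = (-2)·(-2.125) + (1)·(-0.875) = 3.375.

Step 4 — take square root: d = √(3.375) ≈ 1.8371.

d(x, mu) = √(3.375) ≈ 1.8371


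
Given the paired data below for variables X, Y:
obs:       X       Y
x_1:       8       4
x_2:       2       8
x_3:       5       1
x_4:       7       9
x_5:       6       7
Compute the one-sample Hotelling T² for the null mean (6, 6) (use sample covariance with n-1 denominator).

Step 1 — sample mean vector:
  mean(X) = (8 + 2 + 5 + 7 + 6) / 5 = 28/5 = 5.6
  mean(Y) = (4 + 8 + 1 + 9 + 7) / 5 = 29/5 = 5.8
  x̄ = (5.6, 5.8),  deviation x̄ - mu_0 = (5.6, 5.8) - (6, 6) = (-0.4, -0.2).

Step 2 — sample covariance matrix, S[i,j] = (1/(n-1)) · Σ_k (x_{k,i} - mean_i) · (x_{k,j} - mean_j), divisor n-1 = 4:
  S[X,X] = ((2.4)·(2.4) + (-3.6)·(-3.6) + (-0.6)·(-0.6) + (1.4)·(1.4) + (0.4)·(0.4)) / 4 = 21.2/4 = 5.3
  S[X,Y] = ((2.4)·(-1.8) + (-3.6)·(2.2) + (-0.6)·(-4.8) + (1.4)·(3.2) + (0.4)·(1.2)) / 4 = -4.4/4 = -1.1
  S[Y,Y] = ((-1.8)·(-1.8) + (2.2)·(2.2) + (-4.8)·(-4.8) + (3.2)·(3.2) + (1.2)·(1.2)) / 4 = 42.8/4 = 10.7
  S = [[5.3, -1.1],
 [-1.1, 10.7]].

Step 3 — invert S. det(S) = 5.3·10.7 - (-1.1)² = 55.5.
  S^{-1} = (1/det) · [[d, -b], [-b, a]] = [[0.1928, 0.0198],
 [0.0198, 0.0955]].

Step 4 — quadratic form (x̄ - mu_0)^T · S^{-1} · (x̄ - mu_0):
  S^{-1} · (x̄ - mu_0) = (-0.0811, -0.027),
  (x̄ - mu_0)^T · [...] = (-0.4)·(-0.0811) + (-0.2)·(-0.027) = 0.0378.

Step 5 — scale by n: T² = 5 · 0.0378 = 0.1892.

T² ≈ 0.1892


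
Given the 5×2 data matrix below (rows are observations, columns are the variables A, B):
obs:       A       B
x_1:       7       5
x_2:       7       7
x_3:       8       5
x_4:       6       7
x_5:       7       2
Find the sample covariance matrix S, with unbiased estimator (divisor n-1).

Step 1 — column means:
  mean(A) = (7 + 7 + 8 + 6 + 7) / 5 = 35/5 = 7
  mean(B) = (5 + 7 + 5 + 7 + 2) / 5 = 26/5 = 5.2

Step 2 — sample covariance S[i,j] = (1/(n-1)) · Σ_k (x_{k,i} - mean_i) · (x_{k,j} - mean_j), with n-1 = 4.
  S[A,A] = ((0)·(0) + (0)·(0) + (1)·(1) + (-1)·(-1) + (0)·(0)) / 4 = 2/4 = 0.5
  S[A,B] = ((0)·(-0.2) + (0)·(1.8) + (1)·(-0.2) + (-1)·(1.8) + (0)·(-3.2)) / 4 = -2/4 = -0.5
  S[B,B] = ((-0.2)·(-0.2) + (1.8)·(1.8) + (-0.2)·(-0.2) + (1.8)·(1.8) + (-3.2)·(-3.2)) / 4 = 16.8/4 = 4.2

S is symmetric (S[j,i] = S[i,j]). Assembling:

S = [[0.5, -0.5],
 [-0.5, 4.2]]


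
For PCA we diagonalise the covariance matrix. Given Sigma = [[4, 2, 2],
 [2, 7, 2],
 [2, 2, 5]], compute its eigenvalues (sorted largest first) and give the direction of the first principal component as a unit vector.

Step 1 — characteristic polynomial p(λ) = det(λI - Sigma) = λ³ - tr·λ² + c_1·λ - det, where tr = trace, c_1 = sum of the principal 2×2 minors, det = det(Sigma):
  tr = 4 + 7 + 5 = 16,
  c_1 = (4·7 - (2)²) + (4·5 - (2)²) + (7·5 - (2)²) = 24 + 16 + 31 = 71,
  det = 4·(7·5 - (2)²) - (2)·((2)·5 - (2)·(2)) + (2)·((2)·(2) - 7·(2)) = 4·(31) - (2)·(6) + (2)·(-10) = 92.
  So p(λ) = λ³ - 16λ² + 71λ - 92.
Step 2 — look for an integer root (rational root theorem: any rational root is an integer divisor of 92). Testing λ = 4:
  p(4) = 64 - 256 + 284 - 92 = 0  ✓
  Dividing out (λ - 4): p(λ) = (λ - 4)(λ² - 12λ + 23).
Step 3 — remaining eigenvalues from the quadratic λ² - 12λ + 23 = 0:
  Δ = 12² - 4·23 = 144 - 92 = 52,  λ = (12 ± √52)/2 = (12 ± 7.2111)/2 ≈ 9.6056 or 2.3944.
  Sorted: λ_1 = 9.6056,  λ_2 = 4,  λ_3 = 2.3944  (check: sum = 16 = tr ✓).

Step 4 — unit eigenvector for λ_1 ≈ 9.6056: v spans the null space of (Sigma - λ_1 I), whose rows are
  r_1 = (-5.6056, 2, 2),  r_2 = (2, -2.6056, 2),  r_3 = (2, 2, -4.6056).
  v is orthogonal to every row, so take v ∝ r_1 × r_2 = ((2)·(2) - (2)·(-2.6056), (2)·(2) - (-5.6056)·(2), (-5.6056)·(-2.6056) - (2)·(2)) ≈ (9.2111, 15.2111, 10.6056).
  Let u = (9.2111, 15.2111, 10.6056).
  ||u|| = √((9.2111)² + (15.2111)² + (10.6056)²) = √(428.6998) ≈ 20.7051,  v_1 = u/||u|| ≈ (0.4449, 0.7347, 0.5122) (||v_1|| = 1).

λ_1 = 9.6056,  λ_2 = 4,  λ_3 = 2.3944;  v_1 ≈ (0.4449, 0.7347, 0.5122)


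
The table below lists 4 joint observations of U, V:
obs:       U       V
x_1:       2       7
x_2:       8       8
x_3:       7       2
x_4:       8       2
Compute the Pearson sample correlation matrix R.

Step 1 — column means:
  mean(U) = (2 + 8 + 7 + 8) / 4 = 25/4 = 6.25
  mean(V) = (7 + 8 + 2 + 2) / 4 = 19/4 = 4.75

Step 2 — sample variances and covariances s[i,j] = (1/(n-1)) · Σ_k (x_{k,i} - mean_i) · (x_{k,j} - mean_j), with n-1 = 3:
  s[U,U] = ((-4.25)·(-4.25) + (1.75)·(1.75) + (0.75)·(0.75) + (1.75)·(1.75)) / 3 = 24.75/3 = 8.25
  s[U,V] = ((-4.25)·(2.25) + (1.75)·(3.25) + (0.75)·(-2.75) + (1.75)·(-2.75)) / 3 = -10.75/3 = -3.5833
  s[V,V] = ((2.25)·(2.25) + (3.25)·(3.25) + (-2.75)·(-2.75) + (-2.75)·(-2.75)) / 3 = 30.75/3 = 10.25
  Sample standard deviations s_i = √(s[i,i]):
  s(U) = √(8.25) = 2.8723
  s(V) = √(10.25) = 3.2016

Step 3 — r_{ij} = s_{ij} / (s_i · s_j):
  r[U,U] = 1 (diagonal).
  r[U,V] = -3.5833 / (2.8723 · 3.2016) = -3.5833 / 9.1958 = -0.3897
  r[V,V] = 1 (diagonal).

R is symmetric with unit diagonal. Assembling:

R = [[1, -0.3897],
 [-0.3897, 1]]


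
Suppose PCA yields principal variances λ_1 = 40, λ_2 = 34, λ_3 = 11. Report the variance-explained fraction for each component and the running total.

Step 1 — total variance = trace(Sigma) = Σ λ_i = 40 + 34 + 11 = 85.

Step 2 — fraction explained by component i = λ_i / Σ λ:
  PC1: 40/85 = 0.4706
  PC2: 34/85 = 0.4
  PC3: 11/85 = 0.1294

Step 3 — cumulative fraction after k components = (λ_1 + ... + λ_k) / Σ λ:
  k = 1: 40/85 = 0.4706
  k = 2: (40 + 34)/85 = 74/85 = 0.8706
  k = 3: (40 + 34 + 11)/85 = 85/85 = 1

Summary (fraction, with percent):

explained: PC1 0.4706 (47.06%), PC2 0.4 (40%), PC3 0.1294 (12.94%);  cumulative: 0.4706, 0.8706, 1


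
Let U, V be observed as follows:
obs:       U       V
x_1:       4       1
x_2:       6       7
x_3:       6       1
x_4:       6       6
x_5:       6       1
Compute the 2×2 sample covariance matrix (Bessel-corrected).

Step 1 — column means:
  mean(U) = (4 + 6 + 6 + 6 + 6) / 5 = 28/5 = 5.6
  mean(V) = (1 + 7 + 1 + 6 + 1) / 5 = 16/5 = 3.2

Step 2 — sample covariance S[i,j] = (1/(n-1)) · Σ_k (x_{k,i} - mean_i) · (x_{k,j} - mean_j), with n-1 = 4.
  S[U,U] = ((-1.6)·(-1.6) + (0.4)·(0.4) + (0.4)·(0.4) + (0.4)·(0.4) + (0.4)·(0.4)) / 4 = 3.2/4 = 0.8
  S[U,V] = ((-1.6)·(-2.2) + (0.4)·(3.8) + (0.4)·(-2.2) + (0.4)·(2.8) + (0.4)·(-2.2)) / 4 = 4.4/4 = 1.1
  S[V,V] = ((-2.2)·(-2.2) + (3.8)·(3.8) + (-2.2)·(-2.2) + (2.8)·(2.8) + (-2.2)·(-2.2)) / 4 = 36.8/4 = 9.2

S is symmetric (S[j,i] = S[i,j]). Assembling:

S = [[0.8, 1.1],
 [1.1, 9.2]]


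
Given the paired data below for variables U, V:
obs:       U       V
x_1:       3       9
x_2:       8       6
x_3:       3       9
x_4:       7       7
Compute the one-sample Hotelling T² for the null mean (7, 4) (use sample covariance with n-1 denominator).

Step 1 — sample mean vector:
  mean(U) = (3 + 8 + 3 + 7) / 4 = 21/4 = 5.25
  mean(V) = (9 + 6 + 9 + 7) / 4 = 31/4 = 7.75
  x̄ = (5.25, 7.75),  deviation x̄ - mu_0 = (5.25, 7.75) - (7, 4) = (-1.75, 3.75).

Step 2 — sample covariance matrix, S[i,j] = (1/(n-1)) · Σ_k (x_{k,i} - mean_i) · (x_{k,j} - mean_j), divisor n-1 = 3:
  S[U,U] = ((-2.25)·(-2.25) + (2.75)·(2.75) + (-2.25)·(-2.25) + (1.75)·(1.75)) / 3 = 20.75/3 = 6.9167
  S[U,V] = ((-2.25)·(1.25) + (2.75)·(-1.75) + (-2.25)·(1.25) + (1.75)·(-0.75)) / 3 = -11.75/3 = -3.9167
  S[V,V] = ((1.25)·(1.25) + (-1.75)·(-1.75) + (1.25)·(1.25) + (-0.75)·(-0.75)) / 3 = 6.75/3 = 2.25
  S = [[6.9167, -3.9167],
 [-3.9167, 2.25]].

Step 3 — invert S. det(S) = 6.9167·2.25 - (-3.9167)² = 0.2222.
  S^{-1} = (1/det) · [[d, -b], [-b, a]] = [[10.125, 17.625],
 [17.625, 31.125]].

Step 4 — quadratic form (x̄ - mu_0)^T · S^{-1} · (x̄ - mu_0):
  S^{-1} · (x̄ - mu_0) = (48.375, 85.875),
  (x̄ - mu_0)^T · [...] = (-1.75)·(48.375) + (3.75)·(85.875) = 237.375.

Step 5 — scale by n: T² = 4 · 237.375 = 949.5.

T² ≈ 949.5


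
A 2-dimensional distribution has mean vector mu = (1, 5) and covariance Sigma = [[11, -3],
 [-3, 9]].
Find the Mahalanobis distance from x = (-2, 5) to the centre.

Step 1 — centre the observation: (x - mu) = (-3, 0).

Step 2 — invert Sigma. det(Sigma) = 11·9 - (-3)² = 90.
  Sigma^{-1} = (1/det) · [[d, -b], [-b, a]] = [[0.1, 0.0333],
 [0.0333, 0.1222]].

Step 3 — form the quadratic (x - mu)^T · Sigma^{-1} · (x - mu):
  Sigma^{-1} · (x - mu) = (-0.3, -0.1).
  (x - mu)^T · [Sigma^{-1} · (x - mu)] = (-3)·(-0.3) + (0)·(-0.1) = 0.9.

Step 4 — take square root: d = √(0.9) ≈ 0.9487.

d(x, mu) = √(0.9) ≈ 0.9487


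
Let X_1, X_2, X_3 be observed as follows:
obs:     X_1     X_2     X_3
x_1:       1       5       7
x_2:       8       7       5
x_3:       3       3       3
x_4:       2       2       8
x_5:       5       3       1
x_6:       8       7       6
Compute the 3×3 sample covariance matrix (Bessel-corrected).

Step 1 — column means:
  mean(X_1) = (1 + 8 + 3 + 2 + 5 + 8) / 6 = 27/6 = 4.5
  mean(X_2) = (5 + 7 + 3 + 2 + 3 + 7) / 6 = 27/6 = 4.5
  mean(X_3) = (7 + 5 + 3 + 8 + 1 + 6) / 6 = 30/6 = 5

Step 2 — sample covariance S[i,j] = (1/(n-1)) · Σ_k (x_{k,i} - mean_i) · (x_{k,j} - mean_j), with n-1 = 5.
  S[X_1,X_1] = ((-3.5)·(-3.5) + (3.5)·(3.5) + (-1.5)·(-1.5) + (-2.5)·(-2.5) + (0.5)·(0.5) + (3.5)·(3.5)) / 5 = 45.5/5 = 9.1
  S[X_1,X_2] = ((-3.5)·(0.5) + (3.5)·(2.5) + (-1.5)·(-1.5) + (-2.5)·(-2.5) + (0.5)·(-1.5) + (3.5)·(2.5)) / 5 = 23.5/5 = 4.7
  S[X_1,X_3] = ((-3.5)·(2) + (3.5)·(0) + (-1.5)·(-2) + (-2.5)·(3) + (0.5)·(-4) + (3.5)·(1)) / 5 = -10/5 = -2
  S[X_2,X_2] = ((0.5)·(0.5) + (2.5)·(2.5) + (-1.5)·(-1.5) + (-2.5)·(-2.5) + (-1.5)·(-1.5) + (2.5)·(2.5)) / 5 = 23.5/5 = 4.7
  S[X_2,X_3] = ((0.5)·(2) + (2.5)·(0) + (-1.5)·(-2) + (-2.5)·(3) + (-1.5)·(-4) + (2.5)·(1)) / 5 = 5/5 = 1
  S[X_3,X_3] = ((2)·(2) + (0)·(0) + (-2)·(-2) + (3)·(3) + (-4)·(-4) + (1)·(1)) / 5 = 34/5 = 6.8

S is symmetric (S[j,i] = S[i,j]). Assembling:

S = [[9.1, 4.7, -2],
 [4.7, 4.7, 1],
 [-2, 1, 6.8]]


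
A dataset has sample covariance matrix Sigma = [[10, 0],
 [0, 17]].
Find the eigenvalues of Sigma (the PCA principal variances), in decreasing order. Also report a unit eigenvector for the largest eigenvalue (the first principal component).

Step 1 — characteristic polynomial of 2×2 Sigma:
  det(Sigma - λI) = λ² - trace · λ + det = 0.
  trace = 10 + 17 = 27, det = 10·17 - (0)² = 170.
Step 2 — discriminant:
  Δ = trace² - 4·det = 729 - 680 = 49.
Step 3 — eigenvalues:
  λ = (trace ± √Δ)/2 = (27 ± 7)/2,
  λ_1 = 17,  λ_2 = 10.

Step 4 — unit eigenvector for λ_1: Sigma is diagonal, so its eigenvectors are the coordinate axes. λ_1 = 17 is the diagonal entry on the second coordinate axis, hence
  v_1 = (0, 1) (||v_1|| = 1).

λ_1 = 17,  λ_2 = 10;  v_1 ≈ (0, 1)


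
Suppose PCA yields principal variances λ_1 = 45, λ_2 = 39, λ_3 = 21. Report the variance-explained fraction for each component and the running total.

Step 1 — total variance = trace(Sigma) = Σ λ_i = 45 + 39 + 21 = 105.

Step 2 — fraction explained by component i = λ_i / Σ λ:
  PC1: 45/105 = 0.4286
  PC2: 39/105 = 0.3714
  PC3: 21/105 = 0.2

Step 3 — cumulative fraction after k components = (λ_1 + ... + λ_k) / Σ λ:
  k = 1: 45/105 = 0.4286
  k = 2: (45 + 39)/105 = 84/105 = 0.8
  k = 3: (45 + 39 + 21)/105 = 105/105 = 1

Summary (fraction, with percent):

explained: PC1 0.4286 (42.86%), PC2 0.3714 (37.14%), PC3 0.2 (20%);  cumulative: 0.4286, 0.8, 1


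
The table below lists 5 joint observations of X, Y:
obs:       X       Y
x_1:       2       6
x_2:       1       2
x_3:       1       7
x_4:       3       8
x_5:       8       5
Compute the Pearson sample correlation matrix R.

Step 1 — column means:
  mean(X) = (2 + 1 + 1 + 3 + 8) / 5 = 15/5 = 3
  mean(Y) = (6 + 2 + 7 + 8 + 5) / 5 = 28/5 = 5.6

Step 2 — sample variances and covariances s[i,j] = (1/(n-1)) · Σ_k (x_{k,i} - mean_i) · (x_{k,j} - mean_j), with n-1 = 4:
  s[X,X] = ((-1)·(-1) + (-2)·(-2) + (-2)·(-2) + (0)·(0) + (5)·(5)) / 4 = 34/4 = 8.5
  s[X,Y] = ((-1)·(0.4) + (-2)·(-3.6) + (-2)·(1.4) + (0)·(2.4) + (5)·(-0.6)) / 4 = 1/4 = 0.25
  s[Y,Y] = ((0.4)·(0.4) + (-3.6)·(-3.6) + (1.4)·(1.4) + (2.4)·(2.4) + (-0.6)·(-0.6)) / 4 = 21.2/4 = 5.3
  Sample standard deviations s_i = √(s[i,i]):
  s(X) = √(8.5) = 2.9155
  s(Y) = √(5.3) = 2.3022

Step 3 — r_{ij} = s_{ij} / (s_i · s_j):
  r[X,X] = 1 (diagonal).
  r[X,Y] = 0.25 / (2.9155 · 2.3022) = 0.25 / 6.7119 = 0.0372
  r[Y,Y] = 1 (diagonal).

R is symmetric with unit diagonal. Assembling:

R = [[1, 0.0372],
 [0.0372, 1]]


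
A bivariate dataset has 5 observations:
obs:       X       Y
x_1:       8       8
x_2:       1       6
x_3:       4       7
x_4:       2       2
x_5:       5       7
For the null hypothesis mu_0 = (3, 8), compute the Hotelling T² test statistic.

Step 1 — sample mean vector:
  mean(X) = (8 + 1 + 4 + 2 + 5) / 5 = 20/5 = 4
  mean(Y) = (8 + 6 + 7 + 2 + 7) / 5 = 30/5 = 6
  x̄ = (4, 6),  deviation x̄ - mu_0 = (4, 6) - (3, 8) = (1, -2).

Step 2 — sample covariance matrix, S[i,j] = (1/(n-1)) · Σ_k (x_{k,i} - mean_i) · (x_{k,j} - mean_j), divisor n-1 = 4:
  S[X,X] = ((4)·(4) + (-3)·(-3) + (0)·(0) + (-2)·(-2) + (1)·(1)) / 4 = 30/4 = 7.5
  S[X,Y] = ((4)·(2) + (-3)·(0) + (0)·(1) + (-2)·(-4) + (1)·(1)) / 4 = 17/4 = 4.25
  S[Y,Y] = ((2)·(2) + (0)·(0) + (1)·(1) + (-4)·(-4) + (1)·(1)) / 4 = 22/4 = 5.5
  S = [[7.5, 4.25],
 [4.25, 5.5]].

Step 3 — invert S. det(S) = 7.5·5.5 - (4.25)² = 23.1875.
  S^{-1} = (1/det) · [[d, -b], [-b, a]] = [[0.2372, -0.1833],
 [-0.1833, 0.3235]].

Step 4 — quadratic form (x̄ - mu_0)^T · S^{-1} · (x̄ - mu_0):
  S^{-1} · (x̄ - mu_0) = (0.6038, -0.8302),
  (x̄ - mu_0)^T · [...] = (1)·(0.6038) + (-2)·(-0.8302) = 2.2642.

Step 5 — scale by n: T² = 5 · 2.2642 = 11.3208.

T² ≈ 11.3208


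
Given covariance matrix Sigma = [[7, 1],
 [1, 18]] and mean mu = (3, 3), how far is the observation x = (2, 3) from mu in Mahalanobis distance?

Step 1 — centre the observation: (x - mu) = (-1, 0).

Step 2 — invert Sigma. det(Sigma) = 7·18 - (1)² = 125.
  Sigma^{-1} = (1/det) · [[d, -b], [-b, a]] = [[0.144, -0.008],
 [-0.008, 0.056]].

Step 3 — form the quadratic (x - mu)^T · Sigma^{-1} · (x - mu):
  Sigma^{-1} · (x - mu) = (-0.144, 0.008).
  (x - mu)^T · [Sigma^{-1} · (x - mu)] = (-1)·(-0.144) + (0)·(0.008) = 0.144.

Step 4 — take square root: d = √(0.144) ≈ 0.3795.

d(x, mu) = √(0.144) ≈ 0.3795


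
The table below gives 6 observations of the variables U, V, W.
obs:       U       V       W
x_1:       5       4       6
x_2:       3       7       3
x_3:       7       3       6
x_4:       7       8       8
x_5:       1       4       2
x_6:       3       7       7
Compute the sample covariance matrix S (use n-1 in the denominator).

Step 1 — column means:
  mean(U) = (5 + 3 + 7 + 7 + 1 + 3) / 6 = 26/6 = 4.3333
  mean(V) = (4 + 7 + 3 + 8 + 4 + 7) / 6 = 33/6 = 5.5
  mean(W) = (6 + 3 + 6 + 8 + 2 + 7) / 6 = 32/6 = 5.3333

Step 2 — sample covariance S[i,j] = (1/(n-1)) · Σ_k (x_{k,i} - mean_i) · (x_{k,j} - mean_j), with n-1 = 5.
  S[U,U] = ((0.6667)·(0.6667) + (-1.3333)·(-1.3333) + (2.6667)·(2.6667) + (2.6667)·(2.6667) + (-3.3333)·(-3.3333) + (-1.3333)·(-1.3333)) / 5 = 29.3333/5 = 5.8667
  S[U,V] = ((0.6667)·(-1.5) + (-1.3333)·(1.5) + (2.6667)·(-2.5) + (2.6667)·(2.5) + (-3.3333)·(-1.5) + (-1.3333)·(1.5)) / 5 = 0/5 = 0
  S[U,W] = ((0.6667)·(0.6667) + (-1.3333)·(-2.3333) + (2.6667)·(0.6667) + (2.6667)·(2.6667) + (-3.3333)·(-3.3333) + (-1.3333)·(1.6667)) / 5 = 21.3333/5 = 4.2667
  S[V,V] = ((-1.5)·(-1.5) + (1.5)·(1.5) + (-2.5)·(-2.5) + (2.5)·(2.5) + (-1.5)·(-1.5) + (1.5)·(1.5)) / 5 = 21.5/5 = 4.3
  S[V,W] = ((-1.5)·(0.6667) + (1.5)·(-2.3333) + (-2.5)·(0.6667) + (2.5)·(2.6667) + (-1.5)·(-3.3333) + (1.5)·(1.6667)) / 5 = 8/5 = 1.6
  S[W,W] = ((0.6667)·(0.6667) + (-2.3333)·(-2.3333) + (0.6667)·(0.6667) + (2.6667)·(2.6667) + (-3.3333)·(-3.3333) + (1.6667)·(1.6667)) / 5 = 27.3333/5 = 5.4667

S is symmetric (S[j,i] = S[i,j]). Assembling:

S = [[5.8667, 0, 4.2667],
 [0, 4.3, 1.6],
 [4.2667, 1.6, 5.4667]]
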